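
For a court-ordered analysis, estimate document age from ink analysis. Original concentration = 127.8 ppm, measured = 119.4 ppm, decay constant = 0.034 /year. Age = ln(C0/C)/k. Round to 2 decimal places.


Document age estimation:
C0/C = 127.8 / 119.4 = 1.070352
ln(C0/C) = 0.067988
t = 0.067988 / 0.034 = 2.00 years

2.00


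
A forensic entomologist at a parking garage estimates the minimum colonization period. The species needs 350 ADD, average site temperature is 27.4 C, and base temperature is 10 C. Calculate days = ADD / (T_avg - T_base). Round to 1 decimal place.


Insect development time:
Effective temperature = avg_temp - T_base = 27.4 - 10 = 17.4 C
Days = ADD / effective_temp = 350 / 17.4 = 20.1 days

20.1


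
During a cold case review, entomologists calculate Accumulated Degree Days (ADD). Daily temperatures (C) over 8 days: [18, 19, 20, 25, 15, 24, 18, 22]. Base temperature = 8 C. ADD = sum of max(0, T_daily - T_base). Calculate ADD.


Computing ADD day by day:
Day 1: max(0, 18 - 8) = 10
Day 2: max(0, 19 - 8) = 11
Day 3: max(0, 20 - 8) = 12
Day 4: max(0, 25 - 8) = 17
Day 5: max(0, 15 - 8) = 7
Day 6: max(0, 24 - 8) = 16
Day 7: max(0, 18 - 8) = 10
Day 8: max(0, 22 - 8) = 14
Total ADD = 97

97


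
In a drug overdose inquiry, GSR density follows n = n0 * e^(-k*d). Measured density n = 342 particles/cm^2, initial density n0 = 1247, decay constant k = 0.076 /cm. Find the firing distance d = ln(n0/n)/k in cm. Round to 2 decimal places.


GSR distance calculation:
n0/n = 1247 / 342 = 3.646199
ln(n0/n) = 1.293685
d = 1.293685 / 0.076 = 17.02 cm

17.02


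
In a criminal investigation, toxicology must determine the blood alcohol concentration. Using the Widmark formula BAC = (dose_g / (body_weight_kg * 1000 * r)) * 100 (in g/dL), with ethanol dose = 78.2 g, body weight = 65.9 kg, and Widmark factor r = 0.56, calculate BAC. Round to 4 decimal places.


Applying the Widmark formula:
BAC = (dose_g / (body_wt * 1000 * r)) * 100
Denominator = 65.9 * 1000 * 0.56 = 36904
BAC = (78.2 / 36904) * 100
BAC = 0.2119 g/dL

0.2119


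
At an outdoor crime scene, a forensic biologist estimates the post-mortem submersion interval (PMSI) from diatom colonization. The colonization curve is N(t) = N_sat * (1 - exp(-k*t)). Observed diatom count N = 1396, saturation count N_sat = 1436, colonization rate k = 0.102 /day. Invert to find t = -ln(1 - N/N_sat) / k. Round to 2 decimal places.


PMSI from diatom colonization curve:
N / N_sat = 1396 / 1436 = 0.972145
1 - N/N_sat = 0.027855
ln(1 - N/N_sat) = -3.580743
t = -ln(1 - N/N_sat) / k = -(-3.580743) / 0.102 = 35.11 days

35.11


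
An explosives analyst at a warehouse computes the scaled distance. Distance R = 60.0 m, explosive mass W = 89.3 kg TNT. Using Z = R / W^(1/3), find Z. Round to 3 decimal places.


Scaled distance calculation:
W^(1/3) = 89.3^(1/3) = 4.469756
Z = R / W^(1/3) = 60.0 / 4.469756
Z = 13.424 m/kg^(1/3)

13.424


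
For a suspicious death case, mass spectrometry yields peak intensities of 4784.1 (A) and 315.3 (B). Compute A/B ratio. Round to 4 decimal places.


Spectral peak ratio:
Peak A = 4784.1 counts
Peak B = 315.3 counts
Ratio = 4784.1 / 315.3 = 15.1732

15.1732


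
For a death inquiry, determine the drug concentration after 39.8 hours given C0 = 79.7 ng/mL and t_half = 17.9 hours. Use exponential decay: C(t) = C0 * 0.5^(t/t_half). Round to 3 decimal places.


Drug concentration decay:
Number of half-lives = t / t_half = 39.8 / 17.9 = 2.223464
Decay factor = 0.5^2.223464 = 0.21412661
C(t) = 79.7 * 0.21412661 = 17.066 ng/mL

17.066


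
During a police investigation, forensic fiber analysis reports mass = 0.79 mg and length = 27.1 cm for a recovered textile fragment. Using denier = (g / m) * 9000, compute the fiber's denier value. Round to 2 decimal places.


Denier calculation:
Mass in grams = 0.79 mg / 1000 = 0.00079 g
Length in meters = 27.1 cm / 100 = 0.271 m
Linear density = mass / length = 0.00079 / 0.271 = 0.00291513 g/m
Denier = (g/m) * 9000 = 0.00291513 * 9000 = 26.24

26.24


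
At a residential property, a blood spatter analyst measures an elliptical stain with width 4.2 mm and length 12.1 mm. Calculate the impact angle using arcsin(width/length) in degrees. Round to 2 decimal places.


Blood spatter impact angle calculation:
width / length = 4.2 / 12.1 = 0.347107
angle = arcsin(0.347107)
angle = 20.31 degrees

20.31


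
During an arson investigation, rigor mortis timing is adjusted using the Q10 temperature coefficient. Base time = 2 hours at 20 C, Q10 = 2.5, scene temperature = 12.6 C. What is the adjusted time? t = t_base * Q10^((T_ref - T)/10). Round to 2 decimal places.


Rigor mortis time adjustment:
Exponent = (T_ref - T_actual) / 10 = (20 - 12.6) / 10 = 0.74
Q10 factor = 2.5^0.74 = 1.97004
t_adjusted = 2 * 1.97004 = 3.94 hours

3.94


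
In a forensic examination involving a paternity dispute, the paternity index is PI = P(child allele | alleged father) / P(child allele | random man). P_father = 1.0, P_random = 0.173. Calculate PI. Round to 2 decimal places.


Paternity Index calculation:
PI = P(allele|father) / P(allele|random)
PI = 1.0 / 0.173
PI = 5.78

5.78


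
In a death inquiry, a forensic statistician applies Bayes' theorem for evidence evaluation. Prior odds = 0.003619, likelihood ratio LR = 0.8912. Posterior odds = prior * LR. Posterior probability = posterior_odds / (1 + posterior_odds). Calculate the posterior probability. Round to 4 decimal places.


Bayesian evidence evaluation:
Posterior odds = prior_odds * LR = 0.003619 * 0.8912 = 0.003225253
Posterior probability = posterior_odds / (1 + posterior_odds)
= 0.003225253 / (1 + 0.003225253)
= 0.003225253 / 1.003225253
= 0.0032

0.0032


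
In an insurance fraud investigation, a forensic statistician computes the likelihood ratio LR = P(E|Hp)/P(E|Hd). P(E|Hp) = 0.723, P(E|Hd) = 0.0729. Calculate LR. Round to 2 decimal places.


Likelihood ratio calculation:
LR = P(E|Hp) / P(E|Hd)
LR = 0.723 / 0.0729
LR = 9.92

9.92


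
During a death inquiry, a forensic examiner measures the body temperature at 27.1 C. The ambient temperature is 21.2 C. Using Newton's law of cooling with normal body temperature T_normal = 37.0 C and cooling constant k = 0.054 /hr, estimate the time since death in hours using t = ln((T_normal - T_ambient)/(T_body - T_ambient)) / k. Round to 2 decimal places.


Using Newton's law of cooling:
t = ln((T_normal - T_ambient) / (T_body - T_ambient)) / k
T_normal - T_ambient = 15.8
T_body - T_ambient = 5.9
Ratio = 2.677966
ln(ratio) = 0.985058
t = 0.985058 / 0.054 = 18.24 hours

18.24


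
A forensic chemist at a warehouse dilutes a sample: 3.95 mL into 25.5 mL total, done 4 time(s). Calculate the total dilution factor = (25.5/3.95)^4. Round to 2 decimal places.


Dilution factor calculation:
Single dilution = V_total / V_sample = 25.5 / 3.95 ≈ 6.455696
Number of dilutions = 4
Total DF = (25.5 / 3.95)^4 (full precision, rounded at the end) = 1736.89

1736.89


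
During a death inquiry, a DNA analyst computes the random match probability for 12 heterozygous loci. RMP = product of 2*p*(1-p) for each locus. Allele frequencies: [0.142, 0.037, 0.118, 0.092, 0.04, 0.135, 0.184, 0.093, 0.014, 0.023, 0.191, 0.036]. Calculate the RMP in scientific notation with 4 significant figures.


Computing RMP for 12 loci:
Locus 1: 2 * 0.142 * 0.858 = 0.243672
Locus 2: 2 * 0.037 * 0.963 = 0.071262
Locus 3: 2 * 0.118 * 0.882 = 0.208152
Locus 4: 2 * 0.092 * 0.908 = 0.167072
Locus 5: 2 * 0.04 * 0.96 = 0.0768
Locus 6: 2 * 0.135 * 0.865 = 0.23355
Locus 7: 2 * 0.184 * 0.816 = 0.300288
Locus 8: 2 * 0.093 * 0.907 = 0.168702
Locus 9: 2 * 0.014 * 0.986 = 0.027608
Locus 10: 2 * 0.023 * 0.977 = 0.044942
Locus 11: 2 * 0.191 * 0.809 = 0.309038
Locus 12: 2 * 0.036 * 0.964 = 0.069408
RMP = 1.460e-11

1.460e-11


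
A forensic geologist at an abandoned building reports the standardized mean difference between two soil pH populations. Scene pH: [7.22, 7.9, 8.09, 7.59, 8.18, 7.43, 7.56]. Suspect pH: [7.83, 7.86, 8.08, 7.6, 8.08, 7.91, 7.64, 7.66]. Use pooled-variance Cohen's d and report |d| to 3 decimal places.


Pooled-variance Cohen's d for soil pH comparison:
Scene mean = 53.97 / 7 = 7.71
Suspect mean = 62.66 / 8 = 7.8325
Scene sample variance s_s^2 = 0.126133
Suspect sample variance s_c^2 = 0.035736
Pooled variance = ((n_s-1)*s_s^2 + (n_c-1)*s_c^2) / (n_s + n_c - 2) = 0.077458
Pooled SD = sqrt(0.077458) = 0.278313
Mean difference = -0.1225
|d| = |-0.1225| / 0.278313 = 0.440

0.440


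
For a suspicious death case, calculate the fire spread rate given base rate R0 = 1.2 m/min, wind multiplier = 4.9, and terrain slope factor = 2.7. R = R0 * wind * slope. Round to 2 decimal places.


Fire spread rate calculation:
R = R0 * wind_factor * slope_factor
= 1.2 * 4.9 * 2.7
= 5.88 * 2.7
= 15.88 m/min

15.88


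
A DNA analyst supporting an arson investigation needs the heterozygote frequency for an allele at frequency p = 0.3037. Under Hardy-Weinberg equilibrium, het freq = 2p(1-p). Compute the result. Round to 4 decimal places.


Hardy-Weinberg heterozygote frequency:
q = 1 - p = 1 - 0.3037 = 0.6963
2pq = 2 * 0.3037 * 0.6963 = 0.4229

0.4229


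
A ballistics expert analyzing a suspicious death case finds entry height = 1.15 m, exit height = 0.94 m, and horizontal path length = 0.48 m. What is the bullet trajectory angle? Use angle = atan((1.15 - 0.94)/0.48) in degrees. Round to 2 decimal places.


Bullet trajectory angle:
Height difference = 1.15 - 0.94 = 0.21 m
angle = atan(0.21 / 0.48)
angle = atan(0.4375)
angle = 23.63 degrees

23.63


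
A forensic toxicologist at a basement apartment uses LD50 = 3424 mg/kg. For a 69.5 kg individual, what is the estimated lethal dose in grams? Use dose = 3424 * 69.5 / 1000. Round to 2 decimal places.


Lethal dose calculation:
Lethal dose = LD50 * body_weight / 1000
= 3424 * 69.5 / 1000
= 237968 / 1000
= 237.97 g

237.97


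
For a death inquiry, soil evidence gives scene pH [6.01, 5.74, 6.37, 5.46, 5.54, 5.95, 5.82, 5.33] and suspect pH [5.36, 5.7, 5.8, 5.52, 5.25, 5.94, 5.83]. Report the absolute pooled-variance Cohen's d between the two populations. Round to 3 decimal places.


Pooled-variance Cohen's d for soil pH comparison:
Scene mean = 46.22 / 8 = 5.7775
Suspect mean = 39.4 / 7 = 5.628571
Scene sample variance s_s^2 = 0.11365
Suspect sample variance s_c^2 = 0.066548
Pooled variance = ((n_s-1)*s_s^2 + (n_c-1)*s_c^2) / (n_s + n_c - 2) = 0.09191
Pooled SD = sqrt(0.09191) = 0.303167
Mean difference = 0.148929
|d| = |0.148929| / 0.303167 = 0.491

0.491


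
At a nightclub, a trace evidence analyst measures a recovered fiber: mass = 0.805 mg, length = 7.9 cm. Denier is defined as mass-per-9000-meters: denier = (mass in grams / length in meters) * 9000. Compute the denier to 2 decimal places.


Denier calculation:
Mass in grams = 0.805 mg / 1000 = 0.000805 g
Length in meters = 7.9 cm / 100 = 0.079 m
Linear density = mass / length = 0.000805 / 0.079 = 0.01018987 g/m
Denier = (g/m) * 9000 = 0.01018987 * 9000 = 91.71

91.71


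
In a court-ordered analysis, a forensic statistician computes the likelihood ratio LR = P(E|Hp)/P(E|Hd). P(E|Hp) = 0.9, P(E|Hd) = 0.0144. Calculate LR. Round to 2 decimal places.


Likelihood ratio calculation:
LR = P(E|Hp) / P(E|Hd)
LR = 0.9 / 0.0144
LR = 62.50

62.50


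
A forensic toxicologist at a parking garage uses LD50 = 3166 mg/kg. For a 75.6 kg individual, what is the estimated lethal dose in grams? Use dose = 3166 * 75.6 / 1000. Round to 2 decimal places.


Lethal dose calculation:
Lethal dose = LD50 * body_weight / 1000
= 3166 * 75.6 / 1000
= 239349.6 / 1000
= 239.35 g

239.35


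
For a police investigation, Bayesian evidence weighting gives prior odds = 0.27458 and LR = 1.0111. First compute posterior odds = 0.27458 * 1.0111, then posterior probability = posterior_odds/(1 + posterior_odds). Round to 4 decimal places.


Bayesian evidence evaluation:
Posterior odds = prior_odds * LR = 0.27458 * 1.0111 = 0.2776278
Posterior probability = posterior_odds / (1 + posterior_odds)
= 0.2776278 / (1 + 0.2776278)
= 0.2776278 / 1.2776278
= 0.2173

0.2173


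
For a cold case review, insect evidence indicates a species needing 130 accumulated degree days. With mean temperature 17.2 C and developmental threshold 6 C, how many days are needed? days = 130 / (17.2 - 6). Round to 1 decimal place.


Insect development time:
Effective temperature = avg_temp - T_base = 17.2 - 6 = 11.2 C
Days = ADD / effective_temp = 130 / 11.2 = 11.6 days

11.6


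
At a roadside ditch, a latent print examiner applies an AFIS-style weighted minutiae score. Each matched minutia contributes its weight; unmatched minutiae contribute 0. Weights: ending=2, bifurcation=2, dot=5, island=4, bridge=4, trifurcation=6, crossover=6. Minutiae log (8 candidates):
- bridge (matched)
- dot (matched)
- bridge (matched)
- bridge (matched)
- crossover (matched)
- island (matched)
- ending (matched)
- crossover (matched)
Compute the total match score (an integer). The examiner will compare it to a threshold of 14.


Weighted minutiae match score:
  bridge: matched, +4 (running total 4)
  dot: matched, +5 (running total 9)
  bridge: matched, +4 (running total 13)
  bridge: matched, +4 (running total 17)
  crossover: matched, +6 (running total 23)
  island: matched, +4 (running total 27)
  ending: matched, +2 (running total 29)
  crossover: matched, +6 (running total 35)
Total score = 35
Threshold = 14; verdict = identification

35


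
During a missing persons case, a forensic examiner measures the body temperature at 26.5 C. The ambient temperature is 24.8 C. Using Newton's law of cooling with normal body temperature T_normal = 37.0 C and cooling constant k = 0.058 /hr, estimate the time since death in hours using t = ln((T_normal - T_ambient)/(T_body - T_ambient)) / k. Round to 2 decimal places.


Using Newton's law of cooling:
t = ln((T_normal - T_ambient) / (T_body - T_ambient)) / k
T_normal - T_ambient = 12.2
T_body - T_ambient = 1.7
Ratio = 7.176471
ln(ratio) = 1.970808
t = 1.970808 / 0.058 = 33.98 hours

33.98


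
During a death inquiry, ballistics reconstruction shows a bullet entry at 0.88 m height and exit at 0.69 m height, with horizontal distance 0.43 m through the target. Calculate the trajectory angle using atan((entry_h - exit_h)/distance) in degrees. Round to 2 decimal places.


Bullet trajectory angle:
Height difference = 0.88 - 0.69 = 0.19 m
angle = atan(0.19 / 0.43)
angle = atan(0.44186)
angle = 23.84 degrees

23.84


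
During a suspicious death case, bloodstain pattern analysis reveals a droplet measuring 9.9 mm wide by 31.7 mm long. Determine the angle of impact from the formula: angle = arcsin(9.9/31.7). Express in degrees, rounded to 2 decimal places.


Blood spatter impact angle calculation:
width / length = 9.9 / 31.7 = 0.312303
angle = arcsin(0.312303)
angle = 18.20 degrees

18.20


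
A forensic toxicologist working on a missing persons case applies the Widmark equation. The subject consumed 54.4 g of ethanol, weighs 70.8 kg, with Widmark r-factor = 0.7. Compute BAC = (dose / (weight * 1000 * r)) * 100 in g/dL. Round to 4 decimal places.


Applying the Widmark formula:
BAC = (dose_g / (body_wt * 1000 * r)) * 100
Denominator = 70.8 * 1000 * 0.7 = 49560
BAC = (54.4 / 49560) * 100
BAC = 0.1098 g/dL

0.1098


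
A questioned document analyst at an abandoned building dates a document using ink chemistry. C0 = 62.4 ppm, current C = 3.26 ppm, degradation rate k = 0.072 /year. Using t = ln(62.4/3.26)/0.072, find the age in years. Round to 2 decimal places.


Document age estimation:
C0/C = 62.4 / 3.26 = 19.141104
ln(C0/C) = 2.951838
t = 2.951838 / 0.072 = 41.00 years

41.00


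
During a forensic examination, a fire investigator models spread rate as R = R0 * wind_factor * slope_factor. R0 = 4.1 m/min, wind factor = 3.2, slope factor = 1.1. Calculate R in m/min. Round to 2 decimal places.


Fire spread rate calculation:
R = R0 * wind_factor * slope_factor
= 4.1 * 3.2 * 1.1
= 13.12 * 1.1
= 14.43 m/min

14.43


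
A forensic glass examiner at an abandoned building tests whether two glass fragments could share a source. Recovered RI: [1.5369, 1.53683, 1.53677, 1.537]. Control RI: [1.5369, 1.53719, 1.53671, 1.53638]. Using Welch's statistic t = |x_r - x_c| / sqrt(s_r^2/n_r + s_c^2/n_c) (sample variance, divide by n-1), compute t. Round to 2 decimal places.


Welch's t-criterion for glass RI comparison:
Recovered mean = sum / n_r = 6.1475 / 4 = 1.536875
Control mean = sum / n_c = 6.14718 / 4 = 1.536795
Recovered sample variance s_r^2 = 9.76667e-09
Control sample variance s_c^2 = 1.155e-07
Welch SE (unpooled) = sqrt(s_r^2/n_r + s_c^2/n_c) = sqrt(2.44167e-09 + 2.8875e-08) = sqrt(3.13167e-08) = 0.000176965
|mean_r - mean_c| = 8e-05
t = 8e-05 / 0.000176965 = 0.45

0.45


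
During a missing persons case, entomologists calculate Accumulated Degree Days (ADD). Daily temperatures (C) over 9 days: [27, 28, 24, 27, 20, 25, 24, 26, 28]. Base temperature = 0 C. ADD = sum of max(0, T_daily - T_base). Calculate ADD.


Computing ADD day by day:
Day 1: max(0, 27 - 0) = 27
Day 2: max(0, 28 - 0) = 28
Day 3: max(0, 24 - 0) = 24
Day 4: max(0, 27 - 0) = 27
Day 5: max(0, 20 - 0) = 20
Day 6: max(0, 25 - 0) = 25
Day 7: max(0, 24 - 0) = 24
Day 8: max(0, 26 - 0) = 26
Day 9: max(0, 28 - 0) = 28
Total ADD = 229

229


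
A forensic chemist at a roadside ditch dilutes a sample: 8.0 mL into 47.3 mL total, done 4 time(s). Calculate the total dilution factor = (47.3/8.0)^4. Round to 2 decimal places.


Dilution factor calculation:
Single dilution = V_total / V_sample = 47.3 / 8.0 ≈ 5.9125
Number of dilutions = 4
Total DF = (47.3 / 8.0)^4 (full precision, rounded at the end) = 1222.04

1222.04


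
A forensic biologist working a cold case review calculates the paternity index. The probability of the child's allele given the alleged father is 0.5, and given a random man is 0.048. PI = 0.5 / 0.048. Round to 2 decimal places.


Paternity Index calculation:
PI = P(allele|father) / P(allele|random)
PI = 0.5 / 0.048
PI = 10.42

10.42


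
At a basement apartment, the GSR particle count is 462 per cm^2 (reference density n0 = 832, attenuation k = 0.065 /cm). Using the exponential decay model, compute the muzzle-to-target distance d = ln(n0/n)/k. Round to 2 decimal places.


GSR distance calculation:
n0/n = 832 / 462 = 1.800866
ln(n0/n) = 0.588268
d = 0.588268 / 0.065 = 9.05 cm

9.05


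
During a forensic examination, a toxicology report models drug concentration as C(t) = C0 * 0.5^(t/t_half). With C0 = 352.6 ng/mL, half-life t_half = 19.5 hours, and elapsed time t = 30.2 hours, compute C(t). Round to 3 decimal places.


Drug concentration decay:
Number of half-lives = t / t_half = 30.2 / 19.5 = 1.548718
Decay factor = 0.5^1.548718 = 0.34181367
C(t) = 352.6 * 0.34181367 = 120.524 ng/mL

120.524


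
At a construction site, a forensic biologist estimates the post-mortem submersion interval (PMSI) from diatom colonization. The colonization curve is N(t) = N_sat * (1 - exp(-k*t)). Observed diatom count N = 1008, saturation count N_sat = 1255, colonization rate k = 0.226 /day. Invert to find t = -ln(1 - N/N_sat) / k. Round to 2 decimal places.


PMSI from diatom colonization curve:
N / N_sat = 1008 / 1255 = 0.803187
1 - N/N_sat = 0.196813
ln(1 - N/N_sat) = -1.625501
t = -ln(1 - N/N_sat) / k = -(-1.625501) / 0.226 = 7.19 days

7.19


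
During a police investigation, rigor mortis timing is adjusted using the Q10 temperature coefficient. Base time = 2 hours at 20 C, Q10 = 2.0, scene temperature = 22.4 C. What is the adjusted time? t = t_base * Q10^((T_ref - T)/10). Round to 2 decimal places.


Rigor mortis time adjustment:
Exponent = (T_ref - T_actual) / 10 = (20 - 22.4) / 10 = -0.24
Q10 factor = 2.0^-0.24 = 0.84675
t_adjusted = 2 * 0.84675 = 1.69 hours

1.69


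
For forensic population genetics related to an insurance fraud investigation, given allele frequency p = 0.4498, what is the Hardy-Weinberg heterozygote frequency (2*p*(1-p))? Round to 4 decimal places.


Hardy-Weinberg heterozygote frequency:
q = 1 - p = 1 - 0.4498 = 0.5502
2pq = 2 * 0.4498 * 0.5502 = 0.4950

0.4950


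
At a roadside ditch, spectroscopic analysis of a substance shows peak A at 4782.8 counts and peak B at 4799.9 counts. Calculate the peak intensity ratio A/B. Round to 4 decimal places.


Spectral peak ratio:
Peak A = 4782.8 counts
Peak B = 4799.9 counts
Ratio = 4782.8 / 4799.9 = 0.9964

0.9964


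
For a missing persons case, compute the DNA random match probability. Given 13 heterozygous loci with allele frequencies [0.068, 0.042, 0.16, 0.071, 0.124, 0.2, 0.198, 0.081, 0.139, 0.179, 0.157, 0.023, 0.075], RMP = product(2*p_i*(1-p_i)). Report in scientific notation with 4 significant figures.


Computing RMP for 13 loci:
Locus 1: 2 * 0.068 * 0.932 = 0.126752
Locus 2: 2 * 0.042 * 0.958 = 0.080472
Locus 3: 2 * 0.16 * 0.84 = 0.2688
Locus 4: 2 * 0.071 * 0.929 = 0.131918
Locus 5: 2 * 0.124 * 0.876 = 0.217248
Locus 6: 2 * 0.2 * 0.8 = 0.32
Locus 7: 2 * 0.198 * 0.802 = 0.317592
Locus 8: 2 * 0.081 * 0.919 = 0.148878
Locus 9: 2 * 0.139 * 0.861 = 0.239358
Locus 10: 2 * 0.179 * 0.821 = 0.293918
Locus 11: 2 * 0.157 * 0.843 = 0.264702
Locus 12: 2 * 0.023 * 0.977 = 0.044942
Locus 13: 2 * 0.075 * 0.925 = 0.13875
RMP = 1.381e-10

1.381e-10


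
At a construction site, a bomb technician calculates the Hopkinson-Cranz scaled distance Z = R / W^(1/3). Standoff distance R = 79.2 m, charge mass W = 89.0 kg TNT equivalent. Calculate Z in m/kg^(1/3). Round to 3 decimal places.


Scaled distance calculation:
W^(1/3) = 89.0^(1/3) = 4.464745
Z = R / W^(1/3) = 79.2 / 4.464745
Z = 17.739 m/kg^(1/3)

17.739


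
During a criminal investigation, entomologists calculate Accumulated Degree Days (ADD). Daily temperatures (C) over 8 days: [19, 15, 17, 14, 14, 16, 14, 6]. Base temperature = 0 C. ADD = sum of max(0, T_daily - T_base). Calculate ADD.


Computing ADD day by day:
Day 1: max(0, 19 - 0) = 19
Day 2: max(0, 15 - 0) = 15
Day 3: max(0, 17 - 0) = 17
Day 4: max(0, 14 - 0) = 14
Day 5: max(0, 14 - 0) = 14
Day 6: max(0, 16 - 0) = 16
Day 7: max(0, 14 - 0) = 14
Day 8: max(0, 6 - 0) = 6
Total ADD = 115

115


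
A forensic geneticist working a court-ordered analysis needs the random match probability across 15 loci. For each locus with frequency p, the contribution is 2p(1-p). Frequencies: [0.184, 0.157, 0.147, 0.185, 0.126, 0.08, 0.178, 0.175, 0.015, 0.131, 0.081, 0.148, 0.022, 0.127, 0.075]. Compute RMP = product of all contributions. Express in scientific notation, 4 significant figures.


Computing RMP for 15 loci:
Locus 1: 2 * 0.184 * 0.816 = 0.300288
Locus 2: 2 * 0.157 * 0.843 = 0.264702
Locus 3: 2 * 0.147 * 0.853 = 0.250782
Locus 4: 2 * 0.185 * 0.815 = 0.30155
Locus 5: 2 * 0.126 * 0.874 = 0.220248
Locus 6: 2 * 0.08 * 0.92 = 0.1472
Locus 7: 2 * 0.178 * 0.822 = 0.292632
Locus 8: 2 * 0.175 * 0.825 = 0.28875
Locus 9: 2 * 0.015 * 0.985 = 0.02955
Locus 10: 2 * 0.131 * 0.869 = 0.227678
Locus 11: 2 * 0.081 * 0.919 = 0.148878
Locus 12: 2 * 0.148 * 0.852 = 0.252192
Locus 13: 2 * 0.022 * 0.978 = 0.043032
Locus 14: 2 * 0.127 * 0.873 = 0.221742
Locus 15: 2 * 0.075 * 0.925 = 0.13875
RMP = 5.507e-12

5.507e-12


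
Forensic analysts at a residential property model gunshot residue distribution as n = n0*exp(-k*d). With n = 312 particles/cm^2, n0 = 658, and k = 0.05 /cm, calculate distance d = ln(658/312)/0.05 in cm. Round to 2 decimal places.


GSR distance calculation:
n0/n = 658 / 312 = 2.108974
ln(n0/n) = 0.746202
d = 0.746202 / 0.05 = 14.92 cm

14.92


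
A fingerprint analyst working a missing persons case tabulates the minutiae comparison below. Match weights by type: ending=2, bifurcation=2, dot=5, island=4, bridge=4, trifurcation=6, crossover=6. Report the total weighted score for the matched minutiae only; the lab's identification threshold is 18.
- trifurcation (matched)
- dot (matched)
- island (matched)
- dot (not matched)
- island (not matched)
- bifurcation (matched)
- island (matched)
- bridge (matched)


Weighted minutiae match score:
  trifurcation: matched, +6 (running total 6)
  dot: matched, +5 (running total 11)
  island: matched, +4 (running total 15)
  dot: not matched, +0
  island: not matched, +0
  bifurcation: matched, +2 (running total 17)
  island: matched, +4 (running total 21)
  bridge: matched, +4 (running total 25)
Total score = 25
Threshold = 18; verdict = identification

25


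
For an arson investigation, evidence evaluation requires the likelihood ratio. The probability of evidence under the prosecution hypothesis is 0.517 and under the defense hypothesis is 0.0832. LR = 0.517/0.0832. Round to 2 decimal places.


Likelihood ratio calculation:
LR = P(E|Hp) / P(E|Hd)
LR = 0.517 / 0.0832
LR = 6.21

6.21


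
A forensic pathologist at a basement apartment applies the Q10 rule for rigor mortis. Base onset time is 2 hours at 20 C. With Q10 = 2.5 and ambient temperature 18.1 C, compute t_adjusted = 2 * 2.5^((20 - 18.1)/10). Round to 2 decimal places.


Rigor mortis time adjustment:
Exponent = (T_ref - T_actual) / 10 = (20 - 18.1) / 10 = 0.19
Q10 factor = 2.5^0.19 = 1.19017
t_adjusted = 2 * 1.19017 = 2.38 hours

2.38


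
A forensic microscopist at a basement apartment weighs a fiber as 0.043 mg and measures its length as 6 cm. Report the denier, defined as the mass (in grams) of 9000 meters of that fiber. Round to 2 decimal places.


Denier calculation:
Mass in grams = 0.043 mg / 1000 = 0.000043 g
Length in meters = 6 cm / 100 = 0.06 m
Linear density = mass / length = 0.000043 / 0.06 = 0.00071667 g/m
Denier = (g/m) * 9000 = 0.00071667 * 9000 = 6.45

6.45


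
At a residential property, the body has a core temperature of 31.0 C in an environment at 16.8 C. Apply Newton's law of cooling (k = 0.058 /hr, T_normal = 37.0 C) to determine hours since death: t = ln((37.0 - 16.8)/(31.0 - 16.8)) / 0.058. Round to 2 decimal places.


Using Newton's law of cooling:
t = ln((T_normal - T_ambient) / (T_body - T_ambient)) / k
T_normal - T_ambient = 20.2
T_body - T_ambient = 14.2
Ratio = 1.422535
ln(ratio) = 0.35244
t = 0.35244 / 0.058 = 6.08 hours

6.08


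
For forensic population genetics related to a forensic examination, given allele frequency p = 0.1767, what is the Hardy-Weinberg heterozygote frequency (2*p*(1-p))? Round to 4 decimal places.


Hardy-Weinberg heterozygote frequency:
q = 1 - p = 1 - 0.1767 = 0.8233
2pq = 2 * 0.1767 * 0.8233 = 0.2910

0.2910


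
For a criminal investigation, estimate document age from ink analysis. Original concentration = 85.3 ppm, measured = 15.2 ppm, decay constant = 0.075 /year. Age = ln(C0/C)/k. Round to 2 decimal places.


Document age estimation:
C0/C = 85.3 / 15.2 = 5.611842
ln(C0/C) = 1.724879
t = 1.724879 / 0.075 = 23.00 years

23.00


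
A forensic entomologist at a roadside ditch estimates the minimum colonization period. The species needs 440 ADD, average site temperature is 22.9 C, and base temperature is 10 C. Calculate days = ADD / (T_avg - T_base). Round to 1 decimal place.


Insect development time:
Effective temperature = avg_temp - T_base = 22.9 - 10 = 12.9 C
Days = ADD / effective_temp = 440 / 12.9 = 34.1 days

34.1


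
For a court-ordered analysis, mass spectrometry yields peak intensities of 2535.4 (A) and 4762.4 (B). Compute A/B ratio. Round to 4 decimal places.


Spectral peak ratio:
Peak A = 2535.4 counts
Peak B = 4762.4 counts
Ratio = 2535.4 / 4762.4 = 0.5324

0.5324


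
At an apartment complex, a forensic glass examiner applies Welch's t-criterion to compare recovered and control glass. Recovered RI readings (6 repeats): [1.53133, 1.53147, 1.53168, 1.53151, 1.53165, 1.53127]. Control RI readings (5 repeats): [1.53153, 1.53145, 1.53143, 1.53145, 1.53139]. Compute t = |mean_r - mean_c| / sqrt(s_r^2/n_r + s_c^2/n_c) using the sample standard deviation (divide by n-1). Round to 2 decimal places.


Welch's t-criterion for glass RI comparison:
Recovered mean = sum / n_r = 9.18891 / 6 = 1.531485
Control mean = sum / n_c = 7.65725 / 5 = 1.53145
Recovered sample variance s_r^2 = 2.727e-08
Control sample variance s_c^2 = 2.6e-09
Welch SE (unpooled) = sqrt(s_r^2/n_r + s_c^2/n_c) = sqrt(4.545e-09 + 5.2e-10) = sqrt(5.065e-09) = 7.11688e-05
|mean_r - mean_c| = 3.5e-05
t = 3.5e-05 / 7.11688e-05 = 0.49

0.49


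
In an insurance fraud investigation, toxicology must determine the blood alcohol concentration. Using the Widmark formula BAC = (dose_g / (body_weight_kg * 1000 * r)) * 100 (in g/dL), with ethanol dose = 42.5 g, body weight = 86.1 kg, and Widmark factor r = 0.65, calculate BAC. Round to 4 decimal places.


Applying the Widmark formula:
BAC = (dose_g / (body_wt * 1000 * r)) * 100
Denominator = 86.1 * 1000 * 0.65 = 55965
BAC = (42.5 / 55965) * 100
BAC = 0.0759 g/dL

0.0759


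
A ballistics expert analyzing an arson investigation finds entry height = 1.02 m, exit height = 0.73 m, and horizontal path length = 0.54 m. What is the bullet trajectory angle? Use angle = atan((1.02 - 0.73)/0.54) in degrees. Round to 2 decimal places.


Bullet trajectory angle:
Height difference = 1.02 - 0.73 = 0.29 m
angle = atan(0.29 / 0.54)
angle = atan(0.537037)
angle = 28.24 degrees

28.24


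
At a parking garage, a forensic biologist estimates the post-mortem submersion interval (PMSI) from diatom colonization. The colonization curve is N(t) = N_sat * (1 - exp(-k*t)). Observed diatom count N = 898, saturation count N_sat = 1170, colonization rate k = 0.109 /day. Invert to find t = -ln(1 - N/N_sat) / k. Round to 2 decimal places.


PMSI from diatom colonization curve:
N / N_sat = 898 / 1170 = 0.767521
1 - N/N_sat = 0.232479
ln(1 - N/N_sat) = -1.458955
t = -ln(1 - N/N_sat) / k = -(-1.458955) / 0.109 = 13.38 days

13.38


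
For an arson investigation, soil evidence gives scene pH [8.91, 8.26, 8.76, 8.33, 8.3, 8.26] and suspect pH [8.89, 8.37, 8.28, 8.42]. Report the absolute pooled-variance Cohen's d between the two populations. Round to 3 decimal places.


Pooled-variance Cohen's d for soil pH comparison:
Scene mean = 50.82 / 6 = 8.47
Suspect mean = 33.96 / 4 = 8.49
Scene sample variance s_s^2 = 0.08288
Suspect sample variance s_c^2 = 0.074467
Pooled variance = ((n_s-1)*s_s^2 + (n_c-1)*s_c^2) / (n_s + n_c - 2) = 0.079725
Pooled SD = sqrt(0.079725) = 0.282356
Mean difference = -0.02
|d| = |-0.02| / 0.282356 = 0.071

0.071


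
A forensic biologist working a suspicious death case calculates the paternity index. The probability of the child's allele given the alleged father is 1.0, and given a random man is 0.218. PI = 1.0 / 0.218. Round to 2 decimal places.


Paternity Index calculation:
PI = P(allele|father) / P(allele|random)
PI = 1.0 / 0.218
PI = 4.59

4.59


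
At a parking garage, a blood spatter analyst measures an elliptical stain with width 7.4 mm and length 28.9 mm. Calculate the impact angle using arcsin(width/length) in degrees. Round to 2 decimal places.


Blood spatter impact angle calculation:
width / length = 7.4 / 28.9 = 0.256055
angle = arcsin(0.256055)
angle = 14.84 degrees

14.84


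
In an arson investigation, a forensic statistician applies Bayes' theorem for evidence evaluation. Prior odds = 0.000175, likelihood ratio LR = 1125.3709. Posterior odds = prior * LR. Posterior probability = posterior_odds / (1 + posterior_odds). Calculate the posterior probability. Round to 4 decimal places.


Bayesian evidence evaluation:
Posterior odds = prior_odds * LR = 0.000175 * 1125.3709 = 0.1969399
Posterior probability = posterior_odds / (1 + posterior_odds)
= 0.1969399 / (1 + 0.1969399)
= 0.1969399 / 1.1969399
= 0.1645

0.1645


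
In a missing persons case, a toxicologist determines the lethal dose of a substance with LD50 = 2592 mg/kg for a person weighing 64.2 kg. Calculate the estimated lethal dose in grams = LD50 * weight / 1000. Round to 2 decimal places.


Lethal dose calculation:
Lethal dose = LD50 * body_weight / 1000
= 2592 * 64.2 / 1000
= 166406.4 / 1000
= 166.41 g

166.41


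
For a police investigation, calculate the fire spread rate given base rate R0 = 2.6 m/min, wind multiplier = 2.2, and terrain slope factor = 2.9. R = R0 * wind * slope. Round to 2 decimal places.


Fire spread rate calculation:
R = R0 * wind_factor * slope_factor
= 2.6 * 2.2 * 2.9
= 5.72 * 2.9
= 16.59 m/min

16.59


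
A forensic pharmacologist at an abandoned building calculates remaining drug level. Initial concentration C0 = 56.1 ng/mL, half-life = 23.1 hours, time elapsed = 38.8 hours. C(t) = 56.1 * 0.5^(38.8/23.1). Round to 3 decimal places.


Drug concentration decay:
Number of half-lives = t / t_half = 38.8 / 23.1 = 1.679654
Decay factor = 0.5^1.679654 = 0.31215749
C(t) = 56.1 * 0.31215749 = 17.512 ng/mL

17.512


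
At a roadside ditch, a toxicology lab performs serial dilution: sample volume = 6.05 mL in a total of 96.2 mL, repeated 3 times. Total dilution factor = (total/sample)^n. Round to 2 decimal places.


Dilution factor calculation:
Single dilution = V_total / V_sample = 96.2 / 6.05 ≈ 15.900826
Number of dilutions = 3
Total DF = (96.2 / 6.05)^3 (full precision, rounded at the end) = 4020.31

4020.31


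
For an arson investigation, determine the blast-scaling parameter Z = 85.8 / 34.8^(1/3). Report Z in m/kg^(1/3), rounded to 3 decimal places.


Scaled distance calculation:
W^(1/3) = 34.8^(1/3) = 3.264824
Z = R / W^(1/3) = 85.8 / 3.264824
Z = 26.280 m/kg^(1/3)

26.280


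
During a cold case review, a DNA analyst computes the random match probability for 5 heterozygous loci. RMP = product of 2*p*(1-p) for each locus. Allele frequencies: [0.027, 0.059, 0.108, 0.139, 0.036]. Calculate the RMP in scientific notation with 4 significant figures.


Computing RMP for 5 loci:
Locus 1: 2 * 0.027 * 0.973 = 0.052542
Locus 2: 2 * 0.059 * 0.941 = 0.111038
Locus 3: 2 * 0.108 * 0.892 = 0.192672
Locus 4: 2 * 0.139 * 0.861 = 0.239358
Locus 5: 2 * 0.036 * 0.964 = 0.069408
RMP = 1.867e-05

1.867e-05


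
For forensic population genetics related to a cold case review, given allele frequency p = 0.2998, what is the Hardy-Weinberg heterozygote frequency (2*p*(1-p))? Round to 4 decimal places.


Hardy-Weinberg heterozygote frequency:
q = 1 - p = 1 - 0.2998 = 0.7002
2pq = 2 * 0.2998 * 0.7002 = 0.4198

0.4198


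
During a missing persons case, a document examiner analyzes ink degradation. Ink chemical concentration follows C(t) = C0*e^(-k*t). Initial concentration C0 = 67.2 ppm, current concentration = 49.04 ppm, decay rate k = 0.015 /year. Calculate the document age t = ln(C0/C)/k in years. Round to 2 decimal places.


Document age estimation:
C0/C = 67.2 / 49.04 = 1.37031
ln(C0/C) = 0.315037
t = 0.315037 / 0.015 = 21.00 years

21.00


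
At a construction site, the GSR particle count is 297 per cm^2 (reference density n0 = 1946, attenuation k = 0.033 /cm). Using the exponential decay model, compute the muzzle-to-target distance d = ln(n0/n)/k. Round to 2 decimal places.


GSR distance calculation:
n0/n = 1946 / 297 = 6.552189
ln(n0/n) = 1.879799
d = 1.879799 / 0.033 = 56.96 cm

56.96


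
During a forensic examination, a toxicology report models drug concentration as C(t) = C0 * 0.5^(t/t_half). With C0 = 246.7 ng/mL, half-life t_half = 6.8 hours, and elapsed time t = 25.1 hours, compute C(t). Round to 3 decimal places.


Drug concentration decay:
Number of half-lives = t / t_half = 25.1 / 6.8 = 3.691176
Decay factor = 0.5^3.691176 = 0.0774186
C(t) = 246.7 * 0.0774186 = 19.099 ng/mL

19.099


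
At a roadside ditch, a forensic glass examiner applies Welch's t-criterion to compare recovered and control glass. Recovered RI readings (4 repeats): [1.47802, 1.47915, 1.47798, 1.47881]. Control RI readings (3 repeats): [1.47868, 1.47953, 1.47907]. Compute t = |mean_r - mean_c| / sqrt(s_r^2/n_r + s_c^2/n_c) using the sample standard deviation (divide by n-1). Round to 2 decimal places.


Welch's t-criterion for glass RI comparison:
Recovered mean = sum / n_r = 5.91396 / 4 = 1.47849
Control mean = sum / n_c = 4.43728 / 3 = 1.4790933
Recovered sample variance s_r^2 = 3.39667e-07
Control sample variance s_c^2 = 1.81033e-07
Welch SE (unpooled) = sqrt(s_r^2/n_r + s_c^2/n_c) = sqrt(8.49167e-08 + 6.03444e-08) = sqrt(1.45261e-07) = 0.000381131
|mean_r - mean_c| = 0.000603333
t = 0.000603333 / 0.000381131 = 1.58

1.58


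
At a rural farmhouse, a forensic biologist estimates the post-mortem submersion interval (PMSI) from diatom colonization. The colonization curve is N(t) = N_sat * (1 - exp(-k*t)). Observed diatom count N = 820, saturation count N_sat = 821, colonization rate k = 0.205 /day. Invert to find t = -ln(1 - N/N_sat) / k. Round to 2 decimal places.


PMSI from diatom colonization curve:
N / N_sat = 820 / 821 = 0.998782
1 - N/N_sat = 0.001218
ln(1 - N/N_sat) = -6.710545
t = -ln(1 - N/N_sat) / k = -(-6.710545) / 0.205 = 32.73 days

32.73


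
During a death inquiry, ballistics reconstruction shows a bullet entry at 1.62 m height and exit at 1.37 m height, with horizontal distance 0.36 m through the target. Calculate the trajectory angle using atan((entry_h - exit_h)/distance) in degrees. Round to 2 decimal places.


Bullet trajectory angle:
Height difference = 1.62 - 1.37 = 0.25 m
angle = atan(0.25 / 0.36)
angle = atan(0.694444)
angle = 34.78 degrees

34.78


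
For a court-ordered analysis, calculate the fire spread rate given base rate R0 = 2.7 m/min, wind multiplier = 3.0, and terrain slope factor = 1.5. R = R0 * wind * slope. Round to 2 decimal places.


Fire spread rate calculation:
R = R0 * wind_factor * slope_factor
= 2.7 * 3.0 * 1.5
= 8.1 * 1.5
= 12.15 m/min

12.15


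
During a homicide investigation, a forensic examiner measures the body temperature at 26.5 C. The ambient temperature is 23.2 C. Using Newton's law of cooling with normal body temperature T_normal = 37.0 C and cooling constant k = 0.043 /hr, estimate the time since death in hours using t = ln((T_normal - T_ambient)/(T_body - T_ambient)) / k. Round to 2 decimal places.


Using Newton's law of cooling:
t = ln((T_normal - T_ambient) / (T_body - T_ambient)) / k
T_normal - T_ambient = 13.8
T_body - T_ambient = 3.3
Ratio = 4.181818
ln(ratio) = 1.430746
t = 1.430746 / 0.043 = 33.27 hours

33.27


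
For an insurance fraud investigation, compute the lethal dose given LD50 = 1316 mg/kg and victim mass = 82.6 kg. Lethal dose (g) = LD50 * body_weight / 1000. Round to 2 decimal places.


Lethal dose calculation:
Lethal dose = LD50 * body_weight / 1000
= 1316 * 82.6 / 1000
= 108701.6 / 1000
= 108.70 g

108.70


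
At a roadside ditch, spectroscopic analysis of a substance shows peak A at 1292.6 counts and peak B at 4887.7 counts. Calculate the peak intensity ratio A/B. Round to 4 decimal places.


Spectral peak ratio:
Peak A = 1292.6 counts
Peak B = 4887.7 counts
Ratio = 1292.6 / 4887.7 = 0.2645

0.2645


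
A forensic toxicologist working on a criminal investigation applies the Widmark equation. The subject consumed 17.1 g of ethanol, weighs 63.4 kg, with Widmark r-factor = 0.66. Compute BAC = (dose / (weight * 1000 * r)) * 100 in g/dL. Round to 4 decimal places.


Applying the Widmark formula:
BAC = (dose_g / (body_wt * 1000 * r)) * 100
Denominator = 63.4 * 1000 * 0.66 = 41844
BAC = (17.1 / 41844) * 100
BAC = 0.0409 g/dL

0.0409


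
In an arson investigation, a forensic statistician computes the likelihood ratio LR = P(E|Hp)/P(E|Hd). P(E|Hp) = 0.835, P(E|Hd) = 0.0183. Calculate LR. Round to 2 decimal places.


Likelihood ratio calculation:
LR = P(E|Hp) / P(E|Hd)
LR = 0.835 / 0.0183
LR = 45.63

45.63


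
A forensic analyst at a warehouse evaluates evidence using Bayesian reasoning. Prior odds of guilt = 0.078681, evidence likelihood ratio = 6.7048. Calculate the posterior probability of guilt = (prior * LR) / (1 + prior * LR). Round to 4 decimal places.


Bayesian evidence evaluation:
Posterior odds = prior_odds * LR = 0.078681 * 6.7048 = 0.5275404
Posterior probability = posterior_odds / (1 + posterior_odds)
= 0.5275404 / (1 + 0.5275404)
= 0.5275404 / 1.5275404
= 0.3454

0.3454


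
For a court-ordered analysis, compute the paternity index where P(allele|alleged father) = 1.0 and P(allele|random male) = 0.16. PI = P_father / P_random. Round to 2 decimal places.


Paternity Index calculation:
PI = P(allele|father) / P(allele|random)
PI = 1.0 / 0.16
PI = 6.25

6.25
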